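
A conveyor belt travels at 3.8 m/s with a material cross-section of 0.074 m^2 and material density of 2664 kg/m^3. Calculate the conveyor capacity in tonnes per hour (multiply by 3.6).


Volumetric flow = speed * area
= 3.8 * 0.074 = 0.2812 m^3/s
Mass flow = volumetric * density
= 0.2812 * 2664 = 749.1168 kg/s
Convert to t/h: multiply by 3.6
Capacity = 749.1168 * 3.6
= 2696.8205 t/h

2696.8205 t/h


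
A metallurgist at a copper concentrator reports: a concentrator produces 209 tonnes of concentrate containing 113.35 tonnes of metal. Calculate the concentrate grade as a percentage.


54.2344%

Grade = (metal in concentrate / concentrate mass) * 100
= (113.35 / 209) * 100
= 0.5423444976 * 100
= 54.2344%


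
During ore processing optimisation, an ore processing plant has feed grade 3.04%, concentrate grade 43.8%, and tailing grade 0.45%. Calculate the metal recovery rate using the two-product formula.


Using the two-product formula:
R = 100 * c * (f - t) / (f * (c - t))
Numerator = 100 * 43.8 * (3.04 - 0.45)
= 100 * 43.8 * 2.59
= 11344.2
Denominator = 3.04 * (43.8 - 0.45)
= 3.04 * 43.35
= 131.784
R = 11344.2 / 131.784
= 86.0818%

86.0818%


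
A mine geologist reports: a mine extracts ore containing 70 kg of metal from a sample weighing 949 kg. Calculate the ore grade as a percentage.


7.3762%

Ore grade = (metal mass / ore mass) * 100
= (70 / 949) * 100
= 0.07376185458 * 100
= 7.3762%


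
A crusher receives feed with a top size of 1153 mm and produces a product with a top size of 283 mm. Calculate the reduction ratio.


4.0742

Reduction ratio = feed size / product size
= 1153 / 283
= 4.0742


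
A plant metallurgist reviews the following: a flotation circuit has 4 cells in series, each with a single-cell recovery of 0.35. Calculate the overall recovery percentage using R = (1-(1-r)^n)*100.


82.1494%

Complement of single-cell recovery:
1 - r = 1 - 0.35 = 0.65
Raise to power n:
(1 - r)^4 = 0.65^4 = 0.17850625
Overall recovery:
R = (1 - 0.17850625) * 100
= 82.1494%


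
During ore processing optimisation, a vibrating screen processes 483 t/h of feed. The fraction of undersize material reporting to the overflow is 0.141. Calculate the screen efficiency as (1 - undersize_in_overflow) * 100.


85.9%

Screen efficiency = (1 - fraction of undersize in overflow) * 100
= (1 - 0.141) * 100
= 0.859 * 100
= 85.9%


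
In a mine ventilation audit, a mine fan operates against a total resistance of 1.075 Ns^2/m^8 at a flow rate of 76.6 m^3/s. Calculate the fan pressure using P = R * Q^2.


6307.627 Pa

Compute Q^2:
Q^2 = 76.6^2 = 5867.56
Compute pressure:
P = R * Q^2 = 1.075 * 5867.56
= 6307.627 Pa


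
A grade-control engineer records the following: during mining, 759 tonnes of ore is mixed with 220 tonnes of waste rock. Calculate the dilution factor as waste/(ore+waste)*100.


22.4719%

Total material = ore + waste
= 759 + 220 = 979 tonnes
Dilution = waste / total * 100
= 220 / 979 * 100
= 0.2247191011 * 100
= 22.4719%


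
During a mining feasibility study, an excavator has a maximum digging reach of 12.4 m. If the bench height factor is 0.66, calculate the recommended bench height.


Bench height = reach * factor
= 12.4 * 0.66
= 8.184 m

8.184 m


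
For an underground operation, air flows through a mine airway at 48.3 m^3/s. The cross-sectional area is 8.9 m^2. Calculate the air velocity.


Velocity = flow rate / cross-sectional area
= 48.3 / 8.9
= 5.427 m/s

5.427 m/s


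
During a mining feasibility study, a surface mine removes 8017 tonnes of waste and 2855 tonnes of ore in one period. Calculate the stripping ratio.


Stripping ratio = waste tonnage / ore tonnage
= 8017 / 2855
= 2.8081

2.8081


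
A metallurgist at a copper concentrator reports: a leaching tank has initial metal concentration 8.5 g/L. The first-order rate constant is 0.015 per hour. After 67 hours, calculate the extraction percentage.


Compute the exponent:
-k * t = -0.015 * 67 = -1.005
Remaining concentration:
C = 8.5 * exp(-1.005)
= 8.5 * 0.3660446348
= 3.111379396 g/L
Extracted = 8.5 - 3.111379396 = 5.388620604 g/L
Extraction % = 5.388620604 / 8.5 * 100
= 63.3955%

63.3955%


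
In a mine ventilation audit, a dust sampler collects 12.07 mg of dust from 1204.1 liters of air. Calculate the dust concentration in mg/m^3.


10.0241 mg/m^3

Convert liters to m^3: 1 m^3 = 1000 L
Concentration = mass / volume * 1000
= 12.07 / 1204.1 * 1000
= 0.01002408438 * 1000
= 10.0241 mg/m^3


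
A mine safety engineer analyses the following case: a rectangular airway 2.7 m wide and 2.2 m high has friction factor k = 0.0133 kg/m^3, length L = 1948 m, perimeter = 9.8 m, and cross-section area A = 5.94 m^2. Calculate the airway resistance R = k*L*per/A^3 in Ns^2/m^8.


Compute the numerator:
k * L * per = 0.0133 * 1948 * 9.8
= 253.90232
Compute the denominator:
A^3 = 5.94^3 = 209.584584
Resistance:
R = 253.90232 / 209.584584
= 1.2115 Ns^2/m^8

1.2115 Ns^2/m^8


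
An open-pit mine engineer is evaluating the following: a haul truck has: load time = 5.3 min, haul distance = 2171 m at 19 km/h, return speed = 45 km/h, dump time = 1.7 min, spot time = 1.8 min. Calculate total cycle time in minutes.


18.5505 min

Convert haul speed to m/min: 19 * 1000/60 = 316.6666667 m/min
Haul time = 2171 / 316.6666667 = 6.855789474 min
Convert return speed to m/min: 45 * 1000/60 = 750 m/min
Return time = 2171 / 750 = 2.894666667 min
Total cycle time:
= 5.3 + 6.855789474 + 1.7 + 2.894666667 + 1.8
= 18.5505 min


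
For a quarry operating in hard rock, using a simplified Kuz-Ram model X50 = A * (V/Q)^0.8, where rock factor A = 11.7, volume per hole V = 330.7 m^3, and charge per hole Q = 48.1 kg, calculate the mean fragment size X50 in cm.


54.7038 cm

Compute V/Q:
V/Q = 330.7 / 48.1 = 6.875259875
Raise to the power 0.8:
(V/Q)^0.8 = 6.875259875^0.8 = 4.675534811
Multiply by A:
X50 = 11.7 * 4.675534811
= 54.7038 cm


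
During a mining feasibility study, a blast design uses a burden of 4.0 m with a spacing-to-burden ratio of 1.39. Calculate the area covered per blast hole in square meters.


First, find the spacing:
Spacing = burden * ratio = 4.0 * 1.39
= 5.56 m
Then, calculate the area:
Area = burden * spacing = 4.0 * 5.56
= 22.24 m^2

22.24 m^2


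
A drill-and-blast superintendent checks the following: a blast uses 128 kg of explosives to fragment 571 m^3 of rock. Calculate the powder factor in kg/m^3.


0.2242 kg/m^3

Powder factor = explosive mass / rock volume
= 128 / 571
= 0.2242 kg/m^3


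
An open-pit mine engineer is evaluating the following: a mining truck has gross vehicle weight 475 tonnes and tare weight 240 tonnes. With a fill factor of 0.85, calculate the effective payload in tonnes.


Maximum payload = gross - tare
= 475 - 240 = 235 tonnes
Effective payload = max payload * fill factor
= 235 * 0.85
= 199.75 tonnes

199.75 tonnes


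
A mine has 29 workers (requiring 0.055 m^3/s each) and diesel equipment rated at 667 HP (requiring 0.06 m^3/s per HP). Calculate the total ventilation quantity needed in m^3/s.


Airflow for workers:
Q_people = 29 * 0.055 = 1.595 m^3/s
Airflow for diesel equipment:
Q_diesel = 667 * 0.06 = 40.02 m^3/s
Total ventilation:
Q_total = 1.595 + 40.02
= 41.615 m^3/s

41.615 m^3/s


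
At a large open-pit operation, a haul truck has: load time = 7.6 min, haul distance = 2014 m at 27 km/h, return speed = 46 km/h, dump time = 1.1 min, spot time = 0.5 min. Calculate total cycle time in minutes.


16.3025 min

Convert haul speed to m/min: 27 * 1000/60 = 450 m/min
Haul time = 2014 / 450 = 4.475555556 min
Convert return speed to m/min: 46 * 1000/60 = 766.6666667 m/min
Return time = 2014 / 766.6666667 = 2.626956522 min
Total cycle time:
= 7.6 + 4.475555556 + 1.1 + 2.626956522 + 0.5
= 16.3025 min


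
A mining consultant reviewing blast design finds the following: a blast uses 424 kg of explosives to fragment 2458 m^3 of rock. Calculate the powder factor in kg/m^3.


0.1725 kg/m^3

Powder factor = explosive mass / rock volume
= 424 / 2458
= 0.1725 kg/m^3


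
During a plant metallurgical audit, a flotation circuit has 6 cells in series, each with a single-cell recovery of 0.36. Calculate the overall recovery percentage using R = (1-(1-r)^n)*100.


93.1281%

Complement of single-cell recovery:
1 - r = 1 - 0.36 = 0.64
Raise to power n:
(1 - r)^6 = 0.64^6 = 0.06871947674
Overall recovery:
R = (1 - 0.06871947674) * 100
= 93.1281%


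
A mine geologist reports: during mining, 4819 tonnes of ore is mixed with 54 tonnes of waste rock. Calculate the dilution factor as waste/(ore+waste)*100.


1.1081%

Total material = ore + waste
= 4819 + 54 = 4873 tonnes
Dilution = waste / total * 100
= 54 / 4873 * 100
= 0.01108146932 * 100
= 1.1081%


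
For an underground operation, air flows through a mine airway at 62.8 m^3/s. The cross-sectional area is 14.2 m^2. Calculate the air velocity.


Velocity = flow rate / cross-sectional area
= 62.8 / 14.2
= 4.4225 m/s

4.4225 m/s


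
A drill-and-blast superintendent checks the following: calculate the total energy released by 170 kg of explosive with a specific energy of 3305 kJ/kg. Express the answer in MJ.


Energy = mass * specific_energy / 1000
= 170 * 3305 / 1000
= 561850 / 1000
= 561.85 MJ

561.85 MJ


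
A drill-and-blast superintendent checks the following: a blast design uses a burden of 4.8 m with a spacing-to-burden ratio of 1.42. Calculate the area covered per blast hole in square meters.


32.7168 m^2

First, find the spacing:
Spacing = burden * ratio = 4.8 * 1.42
= 6.816 m
Then, calculate the area:
Area = burden * spacing = 4.8 * 6.816
= 32.7168 m^2


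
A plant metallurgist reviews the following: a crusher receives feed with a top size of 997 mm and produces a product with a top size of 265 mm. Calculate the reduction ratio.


Reduction ratio = feed size / product size
= 997 / 265
= 3.7623

3.7623


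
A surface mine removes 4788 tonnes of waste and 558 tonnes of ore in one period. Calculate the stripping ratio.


Stripping ratio = waste tonnage / ore tonnage
= 4788 / 558
= 8.5806

8.5806


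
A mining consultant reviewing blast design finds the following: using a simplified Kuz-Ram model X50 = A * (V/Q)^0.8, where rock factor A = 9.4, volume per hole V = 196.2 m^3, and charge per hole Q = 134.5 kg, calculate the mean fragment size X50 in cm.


12.7148 cm

Compute V/Q:
V/Q = 196.2 / 134.5 = 1.458736059
Raise to the power 0.8:
(V/Q)^0.8 = 1.458736059^0.8 = 1.352637349
Multiply by A:
X50 = 9.4 * 1.352637349
= 12.7148 cm


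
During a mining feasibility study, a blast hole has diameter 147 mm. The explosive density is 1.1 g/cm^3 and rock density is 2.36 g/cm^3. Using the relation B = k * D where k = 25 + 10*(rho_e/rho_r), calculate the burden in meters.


4.3602 m

First, compute k:
rho_e / rho_r = 1.1 / 2.36 = 0.4661016949
k = 25 + 10 * 0.4661016949 = 29.66101695
Then, compute burden:
B = k * D / 1000 = 29.66101695 * 147 / 1000
= 4360.169492 / 1000
= 4.3602 m


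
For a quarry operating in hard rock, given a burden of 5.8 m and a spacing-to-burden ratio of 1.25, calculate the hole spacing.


7.25 m

Spacing = burden * ratio
= 5.8 * 1.25
= 7.25 m


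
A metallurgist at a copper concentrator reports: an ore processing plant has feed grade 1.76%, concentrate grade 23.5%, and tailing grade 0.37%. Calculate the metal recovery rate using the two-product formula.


80.2406%

Using the two-product formula:
R = 100 * c * (f - t) / (f * (c - t))
Numerator = 100 * 23.5 * (1.76 - 0.37)
= 100 * 23.5 * 1.39
= 3266.5
Denominator = 1.76 * (23.5 - 0.37)
= 1.76 * 23.13
= 40.7088
R = 3266.5 / 40.7088
= 80.2406%


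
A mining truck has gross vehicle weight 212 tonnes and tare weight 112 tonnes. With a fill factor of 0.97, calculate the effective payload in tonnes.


Maximum payload = gross - tare
= 212 - 112 = 100 tonnes
Effective payload = max payload * fill factor
= 100 * 0.97
= 97.0 tonnes

97.0 tonnes


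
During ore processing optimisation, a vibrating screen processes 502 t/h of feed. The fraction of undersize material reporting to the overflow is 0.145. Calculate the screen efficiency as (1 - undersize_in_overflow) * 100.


85.5%

Screen efficiency = (1 - fraction of undersize in overflow) * 100
= (1 - 0.145) * 100
= 0.855 * 100
= 85.5%


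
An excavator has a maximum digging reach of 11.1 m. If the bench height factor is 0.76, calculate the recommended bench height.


8.436 m

Bench height = reach * factor
= 11.1 * 0.76
= 8.436 m


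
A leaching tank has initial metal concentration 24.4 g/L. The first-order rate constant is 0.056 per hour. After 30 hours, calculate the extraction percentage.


81.3626%

Compute the exponent:
-k * t = -0.056 * 30 = -1.68
Remaining concentration:
C = 24.4 * exp(-1.68)
= 24.4 * 0.186373976
= 4.547525015 g/L
Extracted = 24.4 - 4.547525015 = 19.85247498 g/L
Extraction % = 19.85247498 / 24.4 * 100
= 81.3626%


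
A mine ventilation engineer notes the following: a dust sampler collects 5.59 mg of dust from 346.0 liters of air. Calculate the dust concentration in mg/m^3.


Convert liters to m^3: 1 m^3 = 1000 L
Concentration = mass / volume * 1000
= 5.59 / 346.0 * 1000
= 0.01615606936 * 1000
= 16.1561 mg/m^3

16.1561 mg/m^3


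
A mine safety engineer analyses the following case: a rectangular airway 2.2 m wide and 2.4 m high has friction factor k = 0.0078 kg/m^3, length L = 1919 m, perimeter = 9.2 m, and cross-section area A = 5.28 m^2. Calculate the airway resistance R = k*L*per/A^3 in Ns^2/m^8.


Compute the numerator:
k * L * per = 0.0078 * 1919 * 9.2
= 137.70744
Compute the denominator:
A^3 = 5.28^3 = 147.197952
Resistance:
R = 137.70744 / 147.197952
= 0.9355 Ns^2/m^8

0.9355 Ns^2/m^8


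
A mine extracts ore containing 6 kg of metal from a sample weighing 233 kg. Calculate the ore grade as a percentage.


2.5751%

Ore grade = (metal mass / ore mass) * 100
= (6 / 233) * 100
= 0.02575107296 * 100
= 2.5751%


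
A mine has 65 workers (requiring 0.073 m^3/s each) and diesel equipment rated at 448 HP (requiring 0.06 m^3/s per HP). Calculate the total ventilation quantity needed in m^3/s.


Airflow for workers:
Q_people = 65 * 0.073 = 4.745 m^3/s
Airflow for diesel equipment:
Q_diesel = 448 * 0.06 = 26.88 m^3/s
Total ventilation:
Q_total = 4.745 + 26.88
= 31.625 m^3/s

31.625 m^3/s


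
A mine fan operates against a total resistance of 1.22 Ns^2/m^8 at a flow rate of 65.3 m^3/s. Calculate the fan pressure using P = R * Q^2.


5202.1898 Pa

Compute Q^2:
Q^2 = 65.3^2 = 4264.09
Compute pressure:
P = R * Q^2 = 1.22 * 4264.09
= 5202.1898 Pa


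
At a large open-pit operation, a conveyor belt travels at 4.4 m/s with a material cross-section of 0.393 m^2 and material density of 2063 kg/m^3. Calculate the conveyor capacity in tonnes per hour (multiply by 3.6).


Volumetric flow = speed * area
= 4.4 * 0.393 = 1.7292 m^3/s
Mass flow = volumetric * density
= 1.7292 * 2063 = 3567.3396 kg/s
Convert to t/h: multiply by 3.6
Capacity = 3567.3396 * 3.6
= 12842.4226 t/h

12842.4226 t/h


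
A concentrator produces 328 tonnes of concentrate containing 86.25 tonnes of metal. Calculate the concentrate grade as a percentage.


Grade = (metal in concentrate / concentrate mass) * 100
= (86.25 / 328) * 100
= 0.2629573171 * 100
= 26.2957%

26.2957%


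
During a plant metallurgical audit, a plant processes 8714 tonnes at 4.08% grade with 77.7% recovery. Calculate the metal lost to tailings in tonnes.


79.2835 tonnes

Total metal in feed:
= 8714 * 4.08 / 100 = 355.5312 tonnes
Metal recovered:
= 355.5312 * 77.7 / 100 = 276.2477424 tonnes
Metal lost to tailings:
= 355.5312 - 276.2477424
= 79.2835 tonnes


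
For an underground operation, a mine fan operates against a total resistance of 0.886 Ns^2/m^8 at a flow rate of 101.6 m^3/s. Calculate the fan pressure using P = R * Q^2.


Compute Q^2:
Q^2 = 101.6^2 = 10322.56
Compute pressure:
P = R * Q^2 = 0.886 * 10322.56
= 9145.7882 Pa

9145.7882 Pa


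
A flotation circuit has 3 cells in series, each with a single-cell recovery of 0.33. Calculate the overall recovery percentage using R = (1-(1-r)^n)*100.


69.9237%

Complement of single-cell recovery:
1 - r = 1 - 0.33 = 0.67
Raise to power n:
(1 - r)^3 = 0.67^3 = 0.300763
Overall recovery:
R = (1 - 0.300763) * 100
= 69.9237%


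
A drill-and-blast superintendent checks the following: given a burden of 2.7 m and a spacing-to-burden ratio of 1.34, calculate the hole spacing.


Spacing = burden * ratio
= 2.7 * 1.34
= 3.618 m

3.618 m


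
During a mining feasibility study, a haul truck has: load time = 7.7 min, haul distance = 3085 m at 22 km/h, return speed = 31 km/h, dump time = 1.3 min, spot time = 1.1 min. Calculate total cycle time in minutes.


24.4846 min

Convert haul speed to m/min: 22 * 1000/60 = 366.6666667 m/min
Haul time = 3085 / 366.6666667 = 8.413636364 min
Convert return speed to m/min: 31 * 1000/60 = 516.6666667 m/min
Return time = 3085 / 516.6666667 = 5.970967742 min
Total cycle time:
= 7.7 + 8.413636364 + 1.3 + 5.970967742 + 1.1
= 24.4846 min


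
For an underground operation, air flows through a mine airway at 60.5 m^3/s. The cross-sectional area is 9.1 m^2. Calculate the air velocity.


Velocity = flow rate / cross-sectional area
= 60.5 / 9.1
= 6.6484 m/s

6.6484 m/s


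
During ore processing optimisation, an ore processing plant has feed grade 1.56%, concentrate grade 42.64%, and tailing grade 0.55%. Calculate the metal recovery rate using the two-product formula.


65.5896%

Using the two-product formula:
R = 100 * c * (f - t) / (f * (c - t))
Numerator = 100 * 42.64 * (1.56 - 0.55)
= 100 * 42.64 * 1.01
= 4306.64
Denominator = 1.56 * (42.64 - 0.55)
= 1.56 * 42.09
= 65.6604
R = 4306.64 / 65.6604
= 65.5896%


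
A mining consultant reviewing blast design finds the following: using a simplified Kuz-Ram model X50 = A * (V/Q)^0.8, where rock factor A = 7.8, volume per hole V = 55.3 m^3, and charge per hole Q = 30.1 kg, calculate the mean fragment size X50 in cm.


Compute V/Q:
V/Q = 55.3 / 30.1 = 1.837209302
Raise to the power 0.8:
(V/Q)^0.8 = 1.837209302^0.8 = 1.626772824
Multiply by A:
X50 = 7.8 * 1.626772824
= 12.6888 cm

12.6888 cm


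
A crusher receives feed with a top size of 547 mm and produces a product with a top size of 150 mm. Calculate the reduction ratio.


Reduction ratio = feed size / product size
= 547 / 150
= 3.6467

3.6467


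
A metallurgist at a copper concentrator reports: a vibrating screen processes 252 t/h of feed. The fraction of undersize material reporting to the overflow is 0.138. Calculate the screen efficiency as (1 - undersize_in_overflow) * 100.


86.2%

Screen efficiency = (1 - fraction of undersize in overflow) * 100
= (1 - 0.138) * 100
= 0.862 * 100
= 86.2%


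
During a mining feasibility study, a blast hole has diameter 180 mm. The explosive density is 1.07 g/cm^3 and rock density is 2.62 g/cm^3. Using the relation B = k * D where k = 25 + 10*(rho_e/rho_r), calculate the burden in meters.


First, compute k:
rho_e / rho_r = 1.07 / 2.62 = 0.4083969466
k = 25 + 10 * 0.4083969466 = 29.08396947
Then, compute burden:
B = k * D / 1000 = 29.08396947 * 180 / 1000
= 5235.114504 / 1000
= 5.2351 m

5.2351 m


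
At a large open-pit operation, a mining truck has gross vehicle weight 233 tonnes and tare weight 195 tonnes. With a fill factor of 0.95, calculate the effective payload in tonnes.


Maximum payload = gross - tare
= 233 - 195 = 38 tonnes
Effective payload = max payload * fill factor
= 38 * 0.95
= 36.1 tonnes

36.1 tonnes


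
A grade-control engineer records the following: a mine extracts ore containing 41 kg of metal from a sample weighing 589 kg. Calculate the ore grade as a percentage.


6.961%

Ore grade = (metal mass / ore mass) * 100
= (41 / 589) * 100
= 0.06960950764 * 100
= 6.961%


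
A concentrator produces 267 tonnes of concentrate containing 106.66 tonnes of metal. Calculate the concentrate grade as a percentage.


39.9476%

Grade = (metal in concentrate / concentrate mass) * 100
= (106.66 / 267) * 100
= 0.3994756554 * 100
= 39.9476%


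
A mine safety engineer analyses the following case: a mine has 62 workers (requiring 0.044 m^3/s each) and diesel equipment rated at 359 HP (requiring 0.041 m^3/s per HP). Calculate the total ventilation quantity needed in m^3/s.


17.447 m^3/s

Airflow for workers:
Q_people = 62 * 0.044 = 2.728 m^3/s
Airflow for diesel equipment:
Q_diesel = 359 * 0.041 = 14.719 m^3/s
Total ventilation:
Q_total = 2.728 + 14.719
= 17.447 m^3/s


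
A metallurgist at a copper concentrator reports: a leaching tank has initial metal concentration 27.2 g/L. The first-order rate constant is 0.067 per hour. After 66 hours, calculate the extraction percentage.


Compute the exponent:
-k * t = -0.067 * 66 = -4.422
Remaining concentration:
C = 27.2 * exp(-4.422)
= 27.2 * 0.01201018787
= 0.3266771101 g/L
Extracted = 27.2 - 0.3266771101 = 26.87332289 g/L
Extraction % = 26.87332289 / 27.2 * 100
= 98.799%

98.799%


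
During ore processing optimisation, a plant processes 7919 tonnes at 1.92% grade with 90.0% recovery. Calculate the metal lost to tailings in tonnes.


15.2045 tonnes

Total metal in feed:
= 7919 * 1.92 / 100 = 152.0448 tonnes
Metal recovered:
= 152.0448 * 90.0 / 100 = 136.84032 tonnes
Metal lost to tailings:
= 152.0448 - 136.84032
= 15.2045 tonnes


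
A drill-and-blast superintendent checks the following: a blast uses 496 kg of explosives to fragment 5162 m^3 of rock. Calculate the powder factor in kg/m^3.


Powder factor = explosive mass / rock volume
= 496 / 5162
= 0.0961 kg/m^3

0.0961 kg/m^3


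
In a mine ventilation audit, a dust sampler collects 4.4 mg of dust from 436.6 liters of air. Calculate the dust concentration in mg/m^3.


10.0779 mg/m^3

Convert liters to m^3: 1 m^3 = 1000 L
Concentration = mass / volume * 1000
= 4.4 / 436.6 * 1000
= 0.01007787448 * 1000
= 10.0779 mg/m^3


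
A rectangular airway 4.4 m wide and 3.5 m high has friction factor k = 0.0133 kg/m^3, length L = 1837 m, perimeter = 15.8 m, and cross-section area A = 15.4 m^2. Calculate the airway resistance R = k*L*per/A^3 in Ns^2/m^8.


0.1057 Ns^2/m^8

Compute the numerator:
k * L * per = 0.0133 * 1837 * 15.8
= 386.02718
Compute the denominator:
A^3 = 15.4^3 = 3652.264
Resistance:
R = 386.02718 / 3652.264
= 0.1057 Ns^2/m^8


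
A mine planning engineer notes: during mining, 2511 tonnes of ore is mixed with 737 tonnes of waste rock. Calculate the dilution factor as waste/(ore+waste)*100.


22.6909%

Total material = ore + waste
= 2511 + 737 = 3248 tonnes
Dilution = waste / total * 100
= 737 / 3248 * 100
= 0.226908867 * 100
= 22.6909%


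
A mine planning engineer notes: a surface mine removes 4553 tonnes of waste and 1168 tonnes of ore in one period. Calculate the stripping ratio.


3.8981

Stripping ratio = waste tonnage / ore tonnage
= 4553 / 1168
= 3.8981


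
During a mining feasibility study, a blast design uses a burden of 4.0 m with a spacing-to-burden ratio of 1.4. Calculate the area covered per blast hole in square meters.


22.4 m^2

First, find the spacing:
Spacing = burden * ratio = 4.0 * 1.4
= 5.6 m
Then, calculate the area:
Area = burden * spacing = 4.0 * 5.6
= 22.4 m^2


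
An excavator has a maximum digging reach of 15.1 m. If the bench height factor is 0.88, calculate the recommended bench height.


Bench height = reach * factor
= 15.1 * 0.88
= 13.288 m

13.288 m


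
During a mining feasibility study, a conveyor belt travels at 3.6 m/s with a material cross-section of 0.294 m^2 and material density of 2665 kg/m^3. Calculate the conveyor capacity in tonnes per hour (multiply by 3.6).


Volumetric flow = speed * area
= 3.6 * 0.294 = 1.0584 m^3/s
Mass flow = volumetric * density
= 1.0584 * 2665 = 2820.636 kg/s
Convert to t/h: multiply by 3.6
Capacity = 2820.636 * 3.6
= 10154.2896 t/h

10154.2896 t/h


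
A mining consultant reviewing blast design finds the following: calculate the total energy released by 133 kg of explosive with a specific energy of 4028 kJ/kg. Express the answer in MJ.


Energy = mass * specific_energy / 1000
= 133 * 4028 / 1000
= 535724 / 1000
= 535.724 MJ

535.724 MJ


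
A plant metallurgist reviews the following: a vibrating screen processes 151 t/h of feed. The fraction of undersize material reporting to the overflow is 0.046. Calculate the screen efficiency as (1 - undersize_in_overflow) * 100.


Screen efficiency = (1 - fraction of undersize in overflow) * 100
= (1 - 0.046) * 100
= 0.954 * 100
= 95.4%

95.4%


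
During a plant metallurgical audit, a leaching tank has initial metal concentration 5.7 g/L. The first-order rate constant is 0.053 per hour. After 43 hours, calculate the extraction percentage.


Compute the exponent:
-k * t = -0.053 * 43 = -2.279
Remaining concentration:
C = 5.7 * exp(-2.279)
= 5.7 * 0.1023865421
= 0.5836032899 g/L
Extracted = 5.7 - 0.5836032899 = 5.11639671 g/L
Extraction % = 5.11639671 / 5.7 * 100
= 89.7613%

89.7613%


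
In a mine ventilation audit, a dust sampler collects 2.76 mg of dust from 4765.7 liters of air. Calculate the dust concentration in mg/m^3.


Convert liters to m^3: 1 m^3 = 1000 L
Concentration = mass / volume * 1000
= 2.76 / 4765.7 * 1000
= 0.0005791384267 * 1000
= 0.5791 mg/m^3

0.5791 mg/m^3


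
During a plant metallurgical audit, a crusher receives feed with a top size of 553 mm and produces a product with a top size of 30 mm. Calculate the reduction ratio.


Reduction ratio = feed size / product size
= 553 / 30
= 18.4333

18.4333


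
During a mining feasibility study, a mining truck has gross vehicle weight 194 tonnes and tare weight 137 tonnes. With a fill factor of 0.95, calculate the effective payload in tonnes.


Maximum payload = gross - tare
= 194 - 137 = 57 tonnes
Effective payload = max payload * fill factor
= 57 * 0.95
= 54.15 tonnes

54.15 tonnes


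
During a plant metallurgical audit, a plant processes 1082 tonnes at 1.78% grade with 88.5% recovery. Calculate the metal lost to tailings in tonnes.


Total metal in feed:
= 1082 * 1.78 / 100 = 19.2596 tonnes
Metal recovered:
= 19.2596 * 88.5 / 100 = 17.044746 tonnes
Metal lost to tailings:
= 19.2596 - 17.044746
= 2.2149 tonnes

2.2149 tonnes


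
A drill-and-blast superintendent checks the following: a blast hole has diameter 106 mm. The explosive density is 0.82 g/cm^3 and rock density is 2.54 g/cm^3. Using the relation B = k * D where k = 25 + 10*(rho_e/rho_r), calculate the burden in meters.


2.9922 m

First, compute k:
rho_e / rho_r = 0.82 / 2.54 = 0.3228346457
k = 25 + 10 * 0.3228346457 = 28.22834646
Then, compute burden:
B = k * D / 1000 = 28.22834646 * 106 / 1000
= 2992.204724 / 1000
= 2.9922 m


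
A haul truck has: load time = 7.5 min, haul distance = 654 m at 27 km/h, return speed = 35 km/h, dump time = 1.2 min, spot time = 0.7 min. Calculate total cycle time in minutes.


Convert haul speed to m/min: 27 * 1000/60 = 450 m/min
Haul time = 654 / 450 = 1.453333333 min
Convert return speed to m/min: 35 * 1000/60 = 583.3333333 m/min
Return time = 654 / 583.3333333 = 1.121142857 min
Total cycle time:
= 7.5 + 1.453333333 + 1.2 + 1.121142857 + 0.7
= 11.9745 min

11.9745 min


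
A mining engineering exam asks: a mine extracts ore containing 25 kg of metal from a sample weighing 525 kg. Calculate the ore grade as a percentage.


Ore grade = (metal mass / ore mass) * 100
= (25 / 525) * 100
= 0.04761904762 * 100
= 4.7619%

4.7619%


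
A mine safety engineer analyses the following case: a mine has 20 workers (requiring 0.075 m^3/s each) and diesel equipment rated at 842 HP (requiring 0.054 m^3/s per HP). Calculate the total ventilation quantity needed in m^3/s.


46.968 m^3/s

Airflow for workers:
Q_people = 20 * 0.075 = 1.5 m^3/s
Airflow for diesel equipment:
Q_diesel = 842 * 0.054 = 45.468 m^3/s
Total ventilation:
Q_total = 1.5 + 45.468
= 46.968 m^3/s


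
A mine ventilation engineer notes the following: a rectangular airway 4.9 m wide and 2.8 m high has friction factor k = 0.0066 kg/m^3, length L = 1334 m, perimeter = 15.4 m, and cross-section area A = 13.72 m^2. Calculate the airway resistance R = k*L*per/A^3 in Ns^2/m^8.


Compute the numerator:
k * L * per = 0.0066 * 1334 * 15.4
= 135.58776
Compute the denominator:
A^3 = 13.72^3 = 2582.630848
Resistance:
R = 135.58776 / 2582.630848
= 0.0525 Ns^2/m^8

0.0525 Ns^2/m^8


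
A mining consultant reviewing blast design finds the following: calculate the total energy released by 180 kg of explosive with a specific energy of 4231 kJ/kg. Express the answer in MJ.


Energy = mass * specific_energy / 1000
= 180 * 4231 / 1000
= 761580 / 1000
= 761.58 MJ

761.58 MJ


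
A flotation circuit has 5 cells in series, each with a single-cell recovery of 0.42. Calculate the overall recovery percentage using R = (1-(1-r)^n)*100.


93.4364%

Complement of single-cell recovery:
1 - r = 1 - 0.42 = 0.58
Raise to power n:
(1 - r)^5 = 0.58^5 = 0.0656356768
Overall recovery:
R = (1 - 0.0656356768) * 100
= 93.4364%


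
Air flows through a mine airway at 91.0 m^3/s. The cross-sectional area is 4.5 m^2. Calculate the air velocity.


20.2222 m/s

Velocity = flow rate / cross-sectional area
= 91.0 / 4.5
= 20.2222 m/s


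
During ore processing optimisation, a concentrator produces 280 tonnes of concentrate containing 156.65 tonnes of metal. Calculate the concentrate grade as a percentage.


Grade = (metal in concentrate / concentrate mass) * 100
= (156.65 / 280) * 100
= 0.5594642857 * 100
= 55.9464%

55.9464%


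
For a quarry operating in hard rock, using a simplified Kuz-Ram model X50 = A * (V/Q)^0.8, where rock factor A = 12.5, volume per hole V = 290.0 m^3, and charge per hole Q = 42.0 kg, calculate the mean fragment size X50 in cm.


Compute V/Q:
V/Q = 290.0 / 42.0 = 6.904761905
Raise to the power 0.8:
(V/Q)^0.8 = 6.904761905^0.8 = 4.691578269
Multiply by A:
X50 = 12.5 * 4.691578269
= 58.6447 cm

58.6447 cm


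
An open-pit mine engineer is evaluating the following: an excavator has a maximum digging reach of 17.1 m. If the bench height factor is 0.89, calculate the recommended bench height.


15.219 m

Bench height = reach * factor
= 17.1 * 0.89
= 15.219 m


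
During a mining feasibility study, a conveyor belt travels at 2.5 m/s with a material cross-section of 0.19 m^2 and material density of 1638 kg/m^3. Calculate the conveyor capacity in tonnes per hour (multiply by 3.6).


Volumetric flow = speed * area
= 2.5 * 0.19 = 0.475 m^3/s
Mass flow = volumetric * density
= 0.475 * 1638 = 778.05 kg/s
Convert to t/h: multiply by 3.6
Capacity = 778.05 * 3.6
= 2800.98 t/h

2800.98 t/h


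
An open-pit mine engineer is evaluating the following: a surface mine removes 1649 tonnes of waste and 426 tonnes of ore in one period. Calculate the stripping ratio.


3.8709

Stripping ratio = waste tonnage / ore tonnage
= 1649 / 426
= 3.8709


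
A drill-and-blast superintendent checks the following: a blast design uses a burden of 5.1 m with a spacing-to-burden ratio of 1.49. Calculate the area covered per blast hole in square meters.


First, find the spacing:
Spacing = burden * ratio = 5.1 * 1.49
= 7.599 m
Then, calculate the area:
Area = burden * spacing = 5.1 * 7.599
= 38.7549 m^2

38.7549 m^2


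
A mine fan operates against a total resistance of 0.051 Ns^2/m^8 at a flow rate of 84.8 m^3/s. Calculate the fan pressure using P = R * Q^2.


Compute Q^2:
Q^2 = 84.8^2 = 7191.04
Compute pressure:
P = R * Q^2 = 0.051 * 7191.04
= 366.743 Pa

366.743 Pa


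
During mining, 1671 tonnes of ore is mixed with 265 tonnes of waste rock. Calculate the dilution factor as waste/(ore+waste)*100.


Total material = ore + waste
= 1671 + 265 = 1936 tonnes
Dilution = waste / total * 100
= 265 / 1936 * 100
= 0.1368801653 * 100
= 13.688%

13.688%


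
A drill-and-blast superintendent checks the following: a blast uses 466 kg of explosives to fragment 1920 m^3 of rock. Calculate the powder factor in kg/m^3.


0.2427 kg/m^3

Powder factor = explosive mass / rock volume
= 466 / 1920
= 0.2427 kg/m^3


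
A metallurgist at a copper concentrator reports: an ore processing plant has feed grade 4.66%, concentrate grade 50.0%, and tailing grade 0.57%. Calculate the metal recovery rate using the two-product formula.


88.7803%

Using the two-product formula:
R = 100 * c * (f - t) / (f * (c - t))
Numerator = 100 * 50.0 * (4.66 - 0.57)
= 100 * 50.0 * 4.09
= 20450.0
Denominator = 4.66 * (50.0 - 0.57)
= 4.66 * 49.43
= 230.3438
R = 20450.0 / 230.3438
= 88.7803%


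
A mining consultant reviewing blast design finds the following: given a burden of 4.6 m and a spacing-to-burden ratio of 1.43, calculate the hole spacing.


Spacing = burden * ratio
= 4.6 * 1.43
= 6.578 m

6.578 m


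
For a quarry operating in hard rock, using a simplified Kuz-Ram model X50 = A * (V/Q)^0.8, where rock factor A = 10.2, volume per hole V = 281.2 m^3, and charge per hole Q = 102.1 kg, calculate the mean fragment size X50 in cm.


22.9399 cm

Compute V/Q:
V/Q = 281.2 / 102.1 = 2.754162586
Raise to the power 0.8:
(V/Q)^0.8 = 2.754162586^0.8 = 2.249011413
Multiply by A:
X50 = 10.2 * 2.249011413
= 22.9399 cm


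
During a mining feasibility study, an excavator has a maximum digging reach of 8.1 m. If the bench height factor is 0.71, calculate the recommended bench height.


5.751 m

Bench height = reach * factor
= 8.1 * 0.71
= 5.751 m


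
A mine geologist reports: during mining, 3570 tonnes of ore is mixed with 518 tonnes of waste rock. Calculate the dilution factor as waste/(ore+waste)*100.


12.6712%

Total material = ore + waste
= 3570 + 518 = 4088 tonnes
Dilution = waste / total * 100
= 518 / 4088 * 100
= 0.1267123288 * 100
= 12.6712%


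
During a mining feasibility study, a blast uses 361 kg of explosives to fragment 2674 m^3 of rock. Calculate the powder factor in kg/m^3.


0.135 kg/m^3

Powder factor = explosive mass / rock volume
= 361 / 2674
= 0.135 kg/m^3


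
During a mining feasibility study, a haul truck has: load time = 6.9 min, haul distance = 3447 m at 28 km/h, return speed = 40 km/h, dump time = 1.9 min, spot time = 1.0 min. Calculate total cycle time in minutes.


Convert haul speed to m/min: 28 * 1000/60 = 466.6666667 m/min
Haul time = 3447 / 466.6666667 = 7.386428571 min
Convert return speed to m/min: 40 * 1000/60 = 666.6666667 m/min
Return time = 3447 / 666.6666667 = 5.1705 min
Total cycle time:
= 6.9 + 7.386428571 + 1.9 + 5.1705 + 1.0
= 22.3569 min

22.3569 min


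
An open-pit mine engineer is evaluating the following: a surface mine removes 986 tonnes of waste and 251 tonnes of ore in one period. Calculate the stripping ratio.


3.9283

Stripping ratio = waste tonnage / ore tonnage
= 986 / 251
= 3.9283


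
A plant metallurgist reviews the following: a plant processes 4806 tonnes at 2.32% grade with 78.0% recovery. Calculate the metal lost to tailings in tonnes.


Total metal in feed:
= 4806 * 2.32 / 100 = 111.4992 tonnes
Metal recovered:
= 111.4992 * 78.0 / 100 = 86.969376 tonnes
Metal lost to tailings:
= 111.4992 - 86.969376
= 24.5298 tonnes

24.5298 tonnes


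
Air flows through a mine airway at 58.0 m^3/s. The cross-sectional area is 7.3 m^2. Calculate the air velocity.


Velocity = flow rate / cross-sectional area
= 58.0 / 7.3
= 7.9452 m/s

7.9452 m/s


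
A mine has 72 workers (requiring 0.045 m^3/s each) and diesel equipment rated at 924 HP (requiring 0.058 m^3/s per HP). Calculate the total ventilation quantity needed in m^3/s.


56.832 m^3/s

Airflow for workers:
Q_people = 72 * 0.045 = 3.24 m^3/s
Airflow for diesel equipment:
Q_diesel = 924 * 0.058 = 53.592 m^3/s
Total ventilation:
Q_total = 3.24 + 53.592
= 56.832 m^3/s


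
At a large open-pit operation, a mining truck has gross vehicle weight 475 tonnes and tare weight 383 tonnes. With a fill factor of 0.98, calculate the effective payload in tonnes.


Maximum payload = gross - tare
= 475 - 383 = 92 tonnes
Effective payload = max payload * fill factor
= 92 * 0.98
= 90.16 tonnes

90.16 tonnes


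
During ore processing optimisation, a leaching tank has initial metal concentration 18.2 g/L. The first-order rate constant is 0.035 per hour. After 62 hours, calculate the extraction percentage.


88.5822%

Compute the exponent:
-k * t = -0.035 * 62 = -2.17
Remaining concentration:
C = 18.2 * exp(-2.17)
= 18.2 * 0.1141776169
= 2.078032628 g/L
Extracted = 18.2 - 2.078032628 = 16.12196737 g/L
Extraction % = 16.12196737 / 18.2 * 100
= 88.5822%


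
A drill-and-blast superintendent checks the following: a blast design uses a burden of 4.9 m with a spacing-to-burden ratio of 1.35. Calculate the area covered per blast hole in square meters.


32.4135 m^2

First, find the spacing:
Spacing = burden * ratio = 4.9 * 1.35
= 6.615 m
Then, calculate the area:
Area = burden * spacing = 4.9 * 6.615
= 32.4135 m^2


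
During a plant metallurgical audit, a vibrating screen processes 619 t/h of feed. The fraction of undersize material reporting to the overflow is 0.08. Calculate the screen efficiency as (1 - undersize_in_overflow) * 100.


92.0%

Screen efficiency = (1 - fraction of undersize in overflow) * 100
= (1 - 0.08) * 100
= 0.92 * 100
= 92.0%


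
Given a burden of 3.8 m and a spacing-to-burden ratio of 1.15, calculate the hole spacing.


4.37 m

Spacing = burden * ratio
= 3.8 * 1.15
= 4.37 m


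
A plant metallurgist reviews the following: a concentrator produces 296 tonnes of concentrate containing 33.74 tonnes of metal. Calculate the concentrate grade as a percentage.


Grade = (metal in concentrate / concentrate mass) * 100
= (33.74 / 296) * 100
= 0.1139864865 * 100
= 11.3986%

11.3986%


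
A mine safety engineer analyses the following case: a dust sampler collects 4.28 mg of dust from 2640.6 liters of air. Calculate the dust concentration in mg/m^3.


1.6208 mg/m^3

Convert liters to m^3: 1 m^3 = 1000 L
Concentration = mass / volume * 1000
= 4.28 / 2640.6 * 1000
= 0.001620843748 * 1000
= 1.6208 mg/m^3


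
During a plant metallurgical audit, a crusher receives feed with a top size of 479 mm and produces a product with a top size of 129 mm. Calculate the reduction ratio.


Reduction ratio = feed size / product size
= 479 / 129
= 3.7132

3.7132


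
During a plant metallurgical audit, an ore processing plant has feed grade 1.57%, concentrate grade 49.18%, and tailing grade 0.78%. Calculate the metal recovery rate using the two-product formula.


Using the two-product formula:
R = 100 * c * (f - t) / (f * (c - t))
Numerator = 100 * 49.18 * (1.57 - 0.78)
= 100 * 49.18 * 0.79
= 3885.22
Denominator = 1.57 * (49.18 - 0.78)
= 1.57 * 48.4
= 75.988
R = 3885.22 / 75.988
= 51.1294%

51.1294%


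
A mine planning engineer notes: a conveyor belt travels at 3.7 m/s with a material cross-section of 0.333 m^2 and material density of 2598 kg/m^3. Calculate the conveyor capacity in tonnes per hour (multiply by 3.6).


11523.5849 t/h

Volumetric flow = speed * area
= 3.7 * 0.333 = 1.2321 m^3/s
Mass flow = volumetric * density
= 1.2321 * 2598 = 3200.9958 kg/s
Convert to t/h: multiply by 3.6
Capacity = 3200.9958 * 3.6
= 11523.5849 t/h


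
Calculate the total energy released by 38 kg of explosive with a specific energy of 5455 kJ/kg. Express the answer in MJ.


207.29 MJ

Energy = mass * specific_energy / 1000
= 38 * 5455 / 1000
= 207290 / 1000
= 207.29 MJ


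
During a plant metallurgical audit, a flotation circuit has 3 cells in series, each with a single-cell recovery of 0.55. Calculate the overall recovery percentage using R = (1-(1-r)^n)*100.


Complement of single-cell recovery:
1 - r = 1 - 0.55 = 0.45
Raise to power n:
(1 - r)^3 = 0.45^3 = 0.091125
Overall recovery:
R = (1 - 0.091125) * 100
= 90.8875%

90.8875%


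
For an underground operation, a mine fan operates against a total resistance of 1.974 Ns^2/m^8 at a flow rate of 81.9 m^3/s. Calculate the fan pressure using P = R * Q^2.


Compute Q^2:
Q^2 = 81.9^2 = 6707.61
Compute pressure:
P = R * Q^2 = 1.974 * 6707.61
= 13240.8221 Pa

13240.8221 Pa
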